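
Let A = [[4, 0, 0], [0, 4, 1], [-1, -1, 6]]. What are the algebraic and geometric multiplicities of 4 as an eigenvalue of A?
The characteristic polynomial is (x - 5)^2(x - 4), so the factor x - 4 appears with exponent 1: the algebraic multiplicity is 1.

rank(A - 4I) = 2, so the eigenspace has dimension 3 - 2 = 1: the geometric multiplicity is 1.

algebraic multiplicity 1, geometric multiplicity 1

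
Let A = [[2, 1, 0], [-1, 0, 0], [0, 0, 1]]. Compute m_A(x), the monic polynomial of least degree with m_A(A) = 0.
The characteristic polynomial factors as (x - 1)^3. The minimal polynomial is ∏(x - λ)^{k_λ} where k_λ is the size of the largest Jordan block at λ.

For λ = 1: rank(A - I) = 1, and the largest Jordan block has size 2 (the smallest k with rank((A - I)^k) = rank((A - I)^(k+1))).

So m_A(x) = (x - 1)^2.

m_A(x) = (x - 1)^2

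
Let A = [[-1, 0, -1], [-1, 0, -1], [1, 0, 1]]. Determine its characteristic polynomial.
xI - A = [[x + 1, 0, 1], [1, x, 1], [-1, 0, x - 1]].

Expanding det(xI - A) along the first row:
det(xI - A) = + (x + 1)·det([[x, 1], [0, x - 1]]) - (0)·det([[1, 1], [-1, x - 1]]) + (1)·det([[1, x], [-1, 0]]).

Evaluating gives χ_A(x) = x^3.

χ_A(x) = x^3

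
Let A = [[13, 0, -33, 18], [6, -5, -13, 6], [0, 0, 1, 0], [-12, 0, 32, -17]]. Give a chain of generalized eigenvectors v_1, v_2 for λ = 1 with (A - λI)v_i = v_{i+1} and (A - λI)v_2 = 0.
v_1 = [[1, 0, 1, 1]]^T, v_2 = [[-3, -1, 0, 2]]^T

We seek v_1 ∈ ker((A - I)^2) \ ker(A - I), then set v_{i+1} = (A - I) v_i.

One such chain is v_1 = [[1, 0, 1, 1]]^T, v_2 = [[-3, -1, 0, 2]]^T. Check: (A - I) v_2 = [[0, 0, 0, 0]]^T = 0.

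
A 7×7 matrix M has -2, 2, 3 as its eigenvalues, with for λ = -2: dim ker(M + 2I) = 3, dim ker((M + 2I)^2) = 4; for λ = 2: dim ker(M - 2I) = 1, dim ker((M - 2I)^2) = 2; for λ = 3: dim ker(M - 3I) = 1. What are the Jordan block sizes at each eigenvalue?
Jordan blocks: (-2, 2), (-2, 1), (-2, 1), (2, 2), (3, 1)

λ = -2: successive nullity increments [3, 1] count blocks of size ≥ k; block sizes are [2, 1, 1].
λ = 2: successive nullity increments [1, 1] count blocks of size ≥ k; block sizes are [2].
λ = 3: successive nullity increments [1] count blocks of size ≥ k; block sizes are [1].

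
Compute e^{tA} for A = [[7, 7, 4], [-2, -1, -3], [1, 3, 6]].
A has Jordan form J = [[4, 1, 0], [0, 4, 1], [0, 0, 4]] with A = PJP^{-1}, so e^{tA} = P e^{tJ} P^{-1}.

For a Jordan block J_k(λ), e^{tJ_k(λ)} = e^{λt} · (I + tN + t^2 N^2/2! + ... + t^{k-1} N^{k-1}/(k-1)!) where N is the nilpotent superdiagonal part.

Assembling the blocks and conjugating back gives the entries of e^{tA} as shown above.

e^{tA} = [[(-t^2 + 6*t + 2)*e^{4*t}/2, t*(7 - t)*e^{4*t}, t*(8 - t)*e^{4*t}/2], [t*(t - 4)*e^{4*t}/2, (t^2 - 5*t + 1)*e^{4*t}, t*(t - 6)*e^{4*t}/2], [t*(2 - t)*e^{4*t}/2, t*(3 - t)*e^{4*t}, (-t^2 + 4*t + 2)*e^{4*t}/2]]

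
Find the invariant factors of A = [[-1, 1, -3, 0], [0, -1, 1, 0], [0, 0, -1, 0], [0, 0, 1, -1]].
The Jordan structure of A has elementary divisors (x + 1)^3, (x + 1). Arranging the block sizes at each eigenvalue in decreasing order and taking row products gives the invariant factors.

Invariant factors (smallest first, each dividing the next): x + 1, (x + 1)^3.

Check: the last factor (x + 1)^3 is the minimal polynomial, and the product (x + 1)^4 is the characteristic polynomial.

x + 1, (x + 1)^3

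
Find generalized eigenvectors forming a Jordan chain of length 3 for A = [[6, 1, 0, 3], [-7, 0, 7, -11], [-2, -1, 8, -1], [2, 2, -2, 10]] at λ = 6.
v_1 = [[0, 6, 3, -2]]^T, v_2 = [[0, 7, 2, -2]]^T, v_3 = [[1, -6, -1, 2]]^T

We seek v_1 ∈ ker((A - 6I)^3) \ ker((A - 6I)^2), then set v_{i+1} = (A - 6I) v_i.

One such chain is v_1 = [[0, 6, 3, -2]]^T, v_2 = [[0, 7, 2, -2]]^T, v_3 = [[1, -6, -1, 2]]^T. Check: (A - 6I) v_3 = [[0, 0, 0, 0]]^T = 0.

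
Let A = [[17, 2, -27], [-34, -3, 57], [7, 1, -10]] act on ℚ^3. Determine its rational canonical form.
The invariant factors of A (the non-unit diagonal entries of the Smith normal form of xI - A over ℚ[x]) are (x - 2)(x^2 - 2x + 5), each dividing the next. The characteristic polynomial is their product, (x - 2)(x^2 - 2x + 5).

The rational canonical form is the block-diagonal matrix of companion matrices C(f_i):
R = [[0, 0, 10], [1, 0, -9], [0, 1, 4]].

Note the characteristic polynomial does not split into linear factors over ℚ, so A has no Jordan form over ℚ; the rational canonical form exists over any field.

R = [[0, 0, 10], [1, 0, -9], [0, 1, 4]]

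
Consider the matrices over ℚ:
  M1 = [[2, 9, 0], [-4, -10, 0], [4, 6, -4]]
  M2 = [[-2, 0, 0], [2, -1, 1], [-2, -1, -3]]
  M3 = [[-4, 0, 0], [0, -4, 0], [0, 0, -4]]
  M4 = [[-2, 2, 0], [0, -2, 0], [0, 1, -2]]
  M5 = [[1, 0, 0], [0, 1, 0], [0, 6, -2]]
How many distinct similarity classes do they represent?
4 classes: {M1}, {M2, M4}, {M3}, {M5}

Characteristic polynomials: χ_{M1} = (x + 4)^3, χ_{M2} = (x + 2)^3, χ_{M3} = (x + 4)^3, χ_{M4} = (x + 2)^3, χ_{M5} = (x - 1)^2(x + 2).

{M1}: invariant factors x + 4, (x + 4)^2.

{M2, M4}: invariant factors x + 2, (x + 2)^2.

{M3}: invariant factors x + 4, x + 4, x + 4.

{M5}: invariant factors x - 1, (x - 1)(x + 2).

Matrices are similar if and only if their invariant-factor lists agree; the partition into similarity classes is {M1}, {M2, M4}, {M3}, {M5}.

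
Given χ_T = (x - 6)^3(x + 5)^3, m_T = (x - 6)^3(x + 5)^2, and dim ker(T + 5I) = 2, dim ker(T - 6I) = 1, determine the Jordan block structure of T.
Jordan blocks: (-5, 2), (-5, 1), (6, 3)

λ = -5: algebraic multiplicity 3 (exponent in χ_T), largest block size 2 (exponent in m_T), 2 blocks (geometric multiplicity). These force block sizes [2, 1].
λ = 6: algebraic multiplicity 3 (exponent in χ_T), largest block size 3 (exponent in m_T), 1 block (geometric multiplicity). This forces block sizes [3].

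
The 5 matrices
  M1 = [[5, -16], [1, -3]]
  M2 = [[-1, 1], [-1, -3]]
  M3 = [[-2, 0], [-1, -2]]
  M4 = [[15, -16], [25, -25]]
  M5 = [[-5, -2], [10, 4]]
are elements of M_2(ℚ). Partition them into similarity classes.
4 classes: {M1}, {M2, M3}, {M4}, {M5}

Characteristic polynomials: χ_{M1} = (x - 1)^2, χ_{M2} = (x + 2)^2, χ_{M3} = (x + 2)^2, χ_{M4} = (x + 5)^2, χ_{M5} = x(x + 1).

{M1}: invariant factors (x - 1)^2.

{M2, M3}: invariant factors (x + 2)^2.

{M4}: invariant factors (x + 5)^2.

{M5}: invariant factors x(x + 1).

Matrices are similar if and only if their invariant-factor lists agree; the partition into similarity classes is {M1}, {M2, M3}, {M4}, {M5}.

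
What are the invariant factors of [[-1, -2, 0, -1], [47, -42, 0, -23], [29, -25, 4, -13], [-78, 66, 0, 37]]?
(x - 4)^2(x + 5)^2

The Jordan structure of A has elementary divisors (x + 5)^2, (x - 4)^2. Arranging the block sizes at each eigenvalue in decreasing order and taking row products gives the invariant factors.

Invariant factors (smallest first, each dividing the next): (x - 4)^2(x + 5)^2.

Check: the last factor (x - 4)^2(x + 5)^2 is the minimal polynomial, and the product (x - 4)^2(x + 5)^2 is the characteristic polynomial.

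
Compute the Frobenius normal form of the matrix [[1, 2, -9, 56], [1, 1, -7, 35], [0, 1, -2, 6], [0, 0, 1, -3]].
The invariant factors of A (the non-unit diagonal entries of the Smith normal form of xI - A over ℚ[x]) are (x + 3)(x^3 - 4x - 5), each dividing the next. The characteristic polynomial is their product, (x + 3)(x^3 - 4x - 5).

The rational canonical form is the block-diagonal matrix of companion matrices C(f_i):
R = [[0, 0, 0, 15], [1, 0, 0, 17], [0, 1, 0, 4], [0, 0, 1, -3]].

Note the characteristic polynomial does not split into linear factors over ℚ, so A has no Jordan form over ℚ; the rational canonical form exists over any field.

R = [[0, 0, 0, 15], [1, 0, 0, 17], [0, 1, 0, 4], [0, 0, 1, -3]]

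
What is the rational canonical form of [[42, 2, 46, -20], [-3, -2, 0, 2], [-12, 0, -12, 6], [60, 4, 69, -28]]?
R = [[0, 6, 0, 0], [1, 0, 0, 0], [0, 0, 0, 6], [0, 0, 1, 0]]

The invariant factors of A (the non-unit diagonal entries of the Smith normal form of xI - A over ℚ[x]) are x^2 - 6, x^2 - 6, each dividing the next. The characteristic polynomial is their product, (x^2 - 6)^2.

The rational canonical form is the block-diagonal matrix of companion matrices C(f_i):
R = [[0, 6, 0, 0], [1, 0, 0, 0], [0, 0, 0, 6], [0, 0, 1, 0]].

Note the characteristic polynomial does not split into linear factors over ℚ, so A has no Jordan form over ℚ; the rational canonical form exists over any field.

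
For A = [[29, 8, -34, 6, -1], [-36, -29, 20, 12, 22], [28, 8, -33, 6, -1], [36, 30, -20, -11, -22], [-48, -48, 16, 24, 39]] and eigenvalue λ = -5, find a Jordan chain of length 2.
v_1 = [[-1, 1, -1, -1, 1]]^T, v_2 = [[1, 2, 1, -2, 4]]^T

We seek v_1 ∈ ker((A + 5I)^2) \ ker(A + 5I), then set v_{i+1} = (A + 5I) v_i.

One such chain is v_1 = [[-1, 1, -1, -1, 1]]^T, v_2 = [[1, 2, 1, -2, 4]]^T. Check: (A + 5I) v_2 = [[0, 0, 0, 0, 0]]^T = 0.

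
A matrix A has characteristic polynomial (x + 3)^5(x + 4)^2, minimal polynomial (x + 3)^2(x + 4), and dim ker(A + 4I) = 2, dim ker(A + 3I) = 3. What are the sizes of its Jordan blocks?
Jordan blocks: (-4, 1), (-4, 1), (-3, 2), (-3, 2), (-3, 1)

λ = -4: algebraic multiplicity 2 (exponent in χ_A), largest block size 1 (exponent in m_A), 2 blocks (geometric multiplicity). These force block sizes [1, 1].
λ = -3: algebraic multiplicity 5 (exponent in χ_A), largest block size 2 (exponent in m_A), 3 blocks (geometric multiplicity). These force block sizes [2, 2, 1].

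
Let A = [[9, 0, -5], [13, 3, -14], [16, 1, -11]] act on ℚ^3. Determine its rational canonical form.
The invariant factors of A (the non-unit diagonal entries of the Smith normal form of xI - A over ℚ[x]) are (x - 4)(x^2 + 3x + 1), each dividing the next. The characteristic polynomial is their product, (x - 4)(x^2 + 3x + 1).

The rational canonical form is the block-diagonal matrix of companion matrices C(f_i):
R = [[0, 0, 4], [1, 0, 11], [0, 1, 1]].

Note the characteristic polynomial does not split into linear factors over ℚ, so A has no Jordan form over ℚ; the rational canonical form exists over any field.

R = [[0, 0, 4], [1, 0, 11], [0, 1, 1]]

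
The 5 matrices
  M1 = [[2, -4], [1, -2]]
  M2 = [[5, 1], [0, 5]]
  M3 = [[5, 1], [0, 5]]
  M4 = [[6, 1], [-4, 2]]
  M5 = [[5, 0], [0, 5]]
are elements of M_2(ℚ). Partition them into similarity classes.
4 classes: {M1}, {M2, M3}, {M4}, {M5}

Characteristic polynomials: χ_{M1} = x^2, χ_{M2} = (x - 5)^2, χ_{M3} = (x - 5)^2, χ_{M4} = (x - 4)^2, χ_{M5} = (x - 5)^2.

{M1}: invariant factors x^2.

{M2, M3}: invariant factors (x - 5)^2.

{M4}: invariant factors (x - 4)^2.

{M5}: invariant factors x - 5, x - 5.

Matrices are similar if and only if their invariant-factor lists agree; the partition into similarity classes is {M1}, {M2, M3}, {M4}, {M5}.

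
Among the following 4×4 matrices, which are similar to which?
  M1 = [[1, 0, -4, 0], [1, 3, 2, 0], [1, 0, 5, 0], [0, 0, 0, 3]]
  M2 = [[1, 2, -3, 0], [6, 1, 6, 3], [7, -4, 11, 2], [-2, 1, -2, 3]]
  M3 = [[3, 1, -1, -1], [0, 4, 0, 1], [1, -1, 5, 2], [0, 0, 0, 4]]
2 classes: {M1}, {M2, M3}

Characteristic polynomials: χ_{M1} = (x - 3)^4, χ_{M2} = (x - 4)^4, χ_{M3} = (x - 4)^4.

{M1}: invariant factors x - 3, x - 3, (x - 3)^2.

{M2, M3}: invariant factors (x - 4)^2, (x - 4)^2.

Matrices are similar if and only if their invariant-factor lists agree; the partition into similarity classes is {M1}, {M2, M3}.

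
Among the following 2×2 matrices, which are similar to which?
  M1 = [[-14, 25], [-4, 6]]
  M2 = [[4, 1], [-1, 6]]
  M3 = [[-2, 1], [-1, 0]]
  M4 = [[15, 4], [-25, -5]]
3 classes: {M1}, {M2, M4}, {M3}

Characteristic polynomials: χ_{M1} = (x + 4)^2, χ_{M2} = (x - 5)^2, χ_{M3} = (x + 1)^2, χ_{M4} = (x - 5)^2.

{M1}: invariant factors (x + 4)^2.

{M2, M4}: invariant factors (x - 5)^2.

{M3}: invariant factors (x + 1)^2.

Matrices are similar if and only if their invariant-factor lists agree; the partition into similarity classes is {M1}, {M2, M4}, {M3}.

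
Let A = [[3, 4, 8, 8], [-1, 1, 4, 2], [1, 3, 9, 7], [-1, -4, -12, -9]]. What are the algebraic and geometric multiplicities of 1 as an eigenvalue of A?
The characteristic polynomial is (x - 1)^4, so the factor x - 1 appears with exponent 4: the algebraic multiplicity is 4.

rank(A - I) = 2, so the eigenspace has dimension 4 - 2 = 2: the geometric multiplicity is 2.

Since 2 < 4, A is not diagonalizable.

algebraic multiplicity 4, geometric multiplicity 2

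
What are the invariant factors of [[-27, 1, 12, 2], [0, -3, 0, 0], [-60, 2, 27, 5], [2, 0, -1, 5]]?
The Jordan structure of A has elementary divisors (x + 3)^2, (x - 4)^2. Arranging the block sizes at each eigenvalue in decreasing order and taking row products gives the invariant factors.

Invariant factors (smallest first, each dividing the next): (x - 4)^2(x + 3)^2.

Check: the last factor (x - 4)^2(x + 3)^2 is the minimal polynomial, and the product (x - 4)^2(x + 3)^2 is the characteristic polynomial.

(x - 4)^2(x + 3)^2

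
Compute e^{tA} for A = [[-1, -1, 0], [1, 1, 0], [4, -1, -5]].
A has Jordan form J = [[-5, 0, 0], [0, 0, 1], [0, 0, 0]] with A = PJP^{-1}, so e^{tA} = P e^{tJ} P^{-1}.

For a Jordan block J_k(λ), e^{tJ_k(λ)} = e^{λt} · (I + tN + t^2 N^2/2! + ... + t^{k-1} N^{k-1}/(k-1)!) where N is the nilpotent superdiagonal part.

Assembling the blocks and conjugating back gives the entries of e^{tA} as shown above.

e^{tA} = [[1 - t, -t, 0], [t, t + 1, 0], [-t + 1 - e^{-5*t}, -t, e^{-5*t}]]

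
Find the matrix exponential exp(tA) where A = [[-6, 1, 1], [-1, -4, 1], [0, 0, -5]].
A has Jordan form J = [[-5, 1, 0], [0, -5, 0], [0, 0, -5]] with A = PJP^{-1}, so e^{tA} = P e^{tJ} P^{-1}.

For a Jordan block J_k(λ), e^{tJ_k(λ)} = e^{λt} · (I + tN + t^2 N^2/2! + ... + t^{k-1} N^{k-1}/(k-1)!) where N is the nilpotent superdiagonal part.

Assembling the blocks and conjugating back gives the entries of e^{tA} as shown above.

e^{tA} = [[(1 - t)*e^{-5*t}, t*e^{-5*t}, t*e^{-5*t}], [-t*e^{-5*t}, (t + 1)*e^{-5*t}, t*e^{-5*t}], [0, 0, e^{-5*t}]]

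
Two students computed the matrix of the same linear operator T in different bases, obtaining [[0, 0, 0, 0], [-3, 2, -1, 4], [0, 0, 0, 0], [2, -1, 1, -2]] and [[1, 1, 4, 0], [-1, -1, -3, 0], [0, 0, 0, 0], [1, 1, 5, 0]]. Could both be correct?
Two matrices over a field are similar if and only if they have the same invariant factors.

Both A and B have characteristic polynomial x^4 and minimal polynomial x^3. Computing further, both have invariant factors x, x^3. Hence A and B are similar.

Yes.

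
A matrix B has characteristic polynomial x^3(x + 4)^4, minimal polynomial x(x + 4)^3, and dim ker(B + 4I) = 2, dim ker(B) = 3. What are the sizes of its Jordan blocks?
Jordan blocks: (-4, 3), (-4, 1), (0, 1), (0, 1), (0, 1)

λ = -4: algebraic multiplicity 4 (exponent in χ_B), largest block size 3 (exponent in m_B), 2 blocks (geometric multiplicity). These force block sizes [3, 1].
λ = 0: algebraic multiplicity 3 (exponent in χ_B), largest block size 1 (exponent in m_B), 3 blocks (geometric multiplicity). These force block sizes [1, 1, 1].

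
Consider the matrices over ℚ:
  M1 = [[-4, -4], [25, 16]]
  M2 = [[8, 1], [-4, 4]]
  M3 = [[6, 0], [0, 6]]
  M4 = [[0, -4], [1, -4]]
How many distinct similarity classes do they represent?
3 classes: {M1, M2}, {M3}, {M4}

Characteristic polynomials: χ_{M1} = (x - 6)^2, χ_{M2} = (x - 6)^2, χ_{M3} = (x - 6)^2, χ_{M4} = (x + 2)^2.

{M1, M2}: invariant factors (x - 6)^2.

{M3}: invariant factors x - 6, x - 6.

{M4}: invariant factors (x + 2)^2.

Matrices are similar if and only if their invariant-factor lists agree; the partition into similarity classes is {M1, M2}, {M3}, {M4}.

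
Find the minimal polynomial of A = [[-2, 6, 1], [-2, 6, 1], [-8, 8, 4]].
m_A(x) = x(x - 4)^2

The characteristic polynomial factors as x(x - 4)^2. The minimal polynomial is ∏(x - λ)^{k_λ} where k_λ is the size of the largest Jordan block at λ.

For λ = 0: rank(A) = 2, and the largest Jordan block has size 1 (the smallest k with rank(A^k) = rank(A^(k+1))).
For λ = 4: rank(A - 4I) = 2, and the largest Jordan block has size 2 (the smallest k with rank((A - 4I)^k) = rank((A - 4I)^(k+1))).

So m_A(x) = x(x - 4)^2.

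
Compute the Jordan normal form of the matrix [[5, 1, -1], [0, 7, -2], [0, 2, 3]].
J = [[5, 1, 0], [0, 5, 0], [0, 0, 5]]

The characteristic polynomial is det(xI - A) = (x - 5)^3, so the eigenvalues are 5 (algebraic multiplicity 3).

For λ = 5: rank(A - 5I) = 1, rank((A - 5I)^2) = 0. The eigenspace has dimension 3 - 1 = 2, so there are 2 Jordan blocks; the rank sequence gives block sizes [2, 1].

Assembling the blocks gives the Jordan form J above.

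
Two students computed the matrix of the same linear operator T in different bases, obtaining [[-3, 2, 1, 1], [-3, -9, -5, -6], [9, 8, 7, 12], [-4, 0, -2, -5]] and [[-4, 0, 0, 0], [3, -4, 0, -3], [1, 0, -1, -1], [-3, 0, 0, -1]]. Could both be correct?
Both have characteristic polynomial (x + 1)^2(x + 4)^2, but the minimal polynomial of A is (x + 1)^2(x + 4)^2 while the minimal polynomial of B is (x + 1)^2(x + 4). The minimal polynomial is a similarity invariant, so A and B are not similar.

No.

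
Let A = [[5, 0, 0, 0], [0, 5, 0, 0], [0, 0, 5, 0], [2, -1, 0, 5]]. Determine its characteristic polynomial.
xI - A = [[x - 5, 0, 0, 0], [0, x - 5, 0, 0], [0, 0, x - 5, 0], [-2, 1, 0, x - 5]].

Expanding det(xI - A) along the first row:
det(xI - A) = + (x - 5)·det([[x - 5, 0, 0], [0, x - 5, 0], [1, 0, x - 5]]) - (0)·det([[0, 0, 0], [0, x - 5, 0], [-2, 0, x - 5]]) + (0)·det([[0, x - 5, 0], [0, 0, 0], [-2, 1, x - 5]]) - (0)·det([[0, x - 5, 0], [0, 0, x - 5], [-2, 1, 0]]).

Evaluating gives χ_A(x) = x^4 - 20x^3 + 150x^2 - 500x + 625 = (x - 5)^4.

χ_A(x) = (x - 5)^4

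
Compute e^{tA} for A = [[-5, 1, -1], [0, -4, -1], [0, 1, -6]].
e^{tA} = [[e^{-5*t}, t*e^{-5*t}, -t*e^{-5*t}], [0, (t + 1)*e^{-5*t}, -t*e^{-5*t}], [0, t*e^{-5*t}, (1 - t)*e^{-5*t}]]

A has Jordan form J = [[-5, 1, 0], [0, -5, 0], [0, 0, -5]] with A = PJP^{-1}, so e^{tA} = P e^{tJ} P^{-1}.

For a Jordan block J_k(λ), e^{tJ_k(λ)} = e^{λt} · (I + tN + t^2 N^2/2! + ... + t^{k-1} N^{k-1}/(k-1)!) where N is the nilpotent superdiagonal part.

Assembling the blocks and conjugating back gives the entries of e^{tA} as shown above.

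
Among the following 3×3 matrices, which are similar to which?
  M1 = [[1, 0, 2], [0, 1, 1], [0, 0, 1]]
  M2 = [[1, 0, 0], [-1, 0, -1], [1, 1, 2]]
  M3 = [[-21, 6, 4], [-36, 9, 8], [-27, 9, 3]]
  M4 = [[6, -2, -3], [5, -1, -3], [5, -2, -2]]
Characteristic polynomials: χ_{M1} = (x - 1)^3, χ_{M2} = (x - 1)^3, χ_{M3} = (x + 3)^3, χ_{M4} = (x - 1)^3.

{M1, M2, M4}: invariant factors x - 1, (x - 1)^2.

{M3}: invariant factors x + 3, (x + 3)^2.

Matrices are similar if and only if their invariant-factor lists agree; the partition into similarity classes is {M1, M2, M4}, {M3}.

2 classes: {M1, M2, M4}, {M3}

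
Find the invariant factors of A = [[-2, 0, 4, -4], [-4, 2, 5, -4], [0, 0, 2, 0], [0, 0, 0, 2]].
The Jordan structure of A has elementary divisors (x + 2), (x - 2)^2, (x - 2). Arranging the block sizes at each eigenvalue in decreasing order and taking row products gives the invariant factors.

Invariant factors (smallest first, each dividing the next): x - 2, (x - 2)^2(x + 2).

Check: the last factor (x - 2)^2(x + 2) is the minimal polynomial, and the product (x - 2)^3(x + 2) is the characteristic polynomial.

x - 2, (x - 2)^2(x + 2)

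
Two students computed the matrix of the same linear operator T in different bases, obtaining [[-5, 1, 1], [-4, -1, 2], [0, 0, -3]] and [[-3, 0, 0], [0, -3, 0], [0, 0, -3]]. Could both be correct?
No.

Both have characteristic polynomial (x + 3)^3, but the minimal polynomial of A is (x + 3)^2 while the minimal polynomial of B is x + 3. The minimal polynomial is a similarity invariant, so A and B are not similar.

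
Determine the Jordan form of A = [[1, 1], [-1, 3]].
The characteristic polynomial is det(xI - A) = (x - 2)^2, so the eigenvalues are 2 (algebraic multiplicity 2).

For λ = 2: rank(A - 2I) = 1, rank((A - 2I)^2) = 0. The eigenspace has dimension 2 - 1 = 1, so there is 1 Jordan block; the rank sequence gives block sizes [2].

Assembling the blocks gives the Jordan form J above.

J = [[2, 1], [0, 2]]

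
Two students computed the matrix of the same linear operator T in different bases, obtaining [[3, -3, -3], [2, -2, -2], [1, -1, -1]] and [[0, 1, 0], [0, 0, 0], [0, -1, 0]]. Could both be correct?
Two matrices over a field are similar if and only if they have the same invariant factors.

Both A and B have characteristic polynomial x^3 and minimal polynomial x^2. Computing further, both have invariant factors x, x^2. Hence A and B are similar.

Yes.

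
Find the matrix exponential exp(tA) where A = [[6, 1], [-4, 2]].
e^{tA} = [[(2*t + 1)*e^{4*t}, t*e^{4*t}], [-4*t*e^{4*t}, (1 - 2*t)*e^{4*t}]]

A has Jordan form J = [[4, 1], [0, 4]] with A = PJP^{-1}, so e^{tA} = P e^{tJ} P^{-1}.

For a Jordan block J_k(λ), e^{tJ_k(λ)} = e^{λt} · (I + tN + t^2 N^2/2! + ... + t^{k-1} N^{k-1}/(k-1)!) where N is the nilpotent superdiagonal part.

Assembling the blocks and conjugating back gives the entries of e^{tA} as shown above.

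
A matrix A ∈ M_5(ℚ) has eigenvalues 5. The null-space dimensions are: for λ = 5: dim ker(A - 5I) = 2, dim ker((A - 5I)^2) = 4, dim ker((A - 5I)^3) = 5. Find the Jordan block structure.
λ = 5: successive nullity increments [2, 2, 1] count blocks of size ≥ k; block sizes are [3, 2].

Jordan blocks: (5, 3), (5, 2)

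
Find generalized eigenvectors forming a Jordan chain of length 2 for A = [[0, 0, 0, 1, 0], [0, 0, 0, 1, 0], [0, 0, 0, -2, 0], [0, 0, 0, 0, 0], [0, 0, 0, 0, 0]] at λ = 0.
v_1 = [[-2, 2, 1, 1, -1]]^T, v_2 = [[1, 1, -2, 0, 0]]^T

We seek v_1 ∈ ker(A^2) \ ker(A), then set v_{i+1} = A v_i.

One such chain is v_1 = [[-2, 2, 1, 1, -1]]^T, v_2 = [[1, 1, -2, 0, 0]]^T. Check: A v_2 = [[0, 0, 0, 0, 0]]^T = 0.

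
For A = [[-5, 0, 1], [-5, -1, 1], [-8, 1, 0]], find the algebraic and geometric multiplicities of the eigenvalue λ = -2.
algebraic multiplicity 3, geometric multiplicity 1

The characteristic polynomial is (x + 2)^3, so the factor x + 2 appears with exponent 3: the algebraic multiplicity is 3.

rank(A + 2I) = 2, so the eigenspace has dimension 3 - 2 = 1: the geometric multiplicity is 1.

Since 1 < 3, A is not diagonalizable.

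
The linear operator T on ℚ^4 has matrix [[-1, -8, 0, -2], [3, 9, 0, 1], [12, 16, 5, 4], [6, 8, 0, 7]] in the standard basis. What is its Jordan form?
The characteristic polynomial is det(xI - A) = (x - 5)^4, so the eigenvalues are 5 (algebraic multiplicity 4).

For λ = 5: rank(A - 5I) = 1, rank((A - 5I)^2) = 0. The eigenspace has dimension 4 - 1 = 3, so there are 3 Jordan blocks; the rank sequence gives block sizes [2, 1, 1].

Assembling the blocks gives the Jordan form J above.

J = [[5, 1, 0, 0], [0, 5, 0, 0], [0, 0, 5, 0], [0, 0, 0, 5]]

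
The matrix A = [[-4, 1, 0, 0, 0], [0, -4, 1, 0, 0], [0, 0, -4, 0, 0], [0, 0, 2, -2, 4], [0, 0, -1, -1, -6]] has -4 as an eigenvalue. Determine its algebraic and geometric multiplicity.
algebraic multiplicity 5, geometric multiplicity 2

The characteristic polynomial is (x + 4)^5, so the factor x + 4 appears with exponent 5: the algebraic multiplicity is 5.

rank(A + 4I) = 3, so the eigenspace has dimension 5 - 3 = 2: the geometric multiplicity is 2.

Since 2 < 5, A is not diagonalizable.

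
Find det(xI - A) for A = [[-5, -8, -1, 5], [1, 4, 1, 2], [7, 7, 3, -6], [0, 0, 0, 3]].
χ_A(x) = (x - 3)^3(x + 4)

xI - A = [[x + 5, 8, 1, -5], [-1, x - 4, -1, -2], [-7, -7, x - 3, 6], [0, 0, 0, x - 3]].

Expanding det(xI - A) along the first row:
det(xI - A) = + (x + 5)·det([[x - 4, -1, -2], [-7, x - 3, 6], [0, 0, x - 3]]) - (8)·det([[-1, -1, -2], [-7, x - 3, 6], [0, 0, x - 3]]) + (1)·det([[-1, x - 4, -2], [-7, -7, 6], [0, 0, x - 3]]) - (-5)·det([[-1, x - 4, -1], [-7, -7, x - 3], [0, 0, 0]]).

Evaluating gives χ_A(x) = x^4 - 5x^3 - 9x^2 + 81x - 108 = (x - 3)^3(x + 4).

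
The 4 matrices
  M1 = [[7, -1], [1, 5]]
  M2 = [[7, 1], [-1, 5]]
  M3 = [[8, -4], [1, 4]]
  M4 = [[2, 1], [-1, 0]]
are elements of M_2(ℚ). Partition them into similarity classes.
2 classes: {M1, M2, M3}, {M4}

Characteristic polynomials: χ_{M1} = (x - 6)^2, χ_{M2} = (x - 6)^2, χ_{M3} = (x - 6)^2, χ_{M4} = (x - 1)^2.

{M1, M2, M3}: invariant factors (x - 6)^2.

{M4}: invariant factors (x - 1)^2.

Matrices are similar if and only if their invariant-factor lists agree; the partition into similarity classes is {M1, M2, M3}, {M4}.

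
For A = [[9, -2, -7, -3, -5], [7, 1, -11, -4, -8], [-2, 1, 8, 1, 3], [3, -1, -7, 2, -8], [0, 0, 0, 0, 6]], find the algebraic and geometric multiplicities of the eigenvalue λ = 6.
algebraic multiplicity 3, geometric multiplicity 2

The characteristic polynomial is (x - 6)^3(x - 4)^2, so the factor x - 6 appears with exponent 3: the algebraic multiplicity is 3.

rank(A - 6I) = 3, so the eigenspace has dimension 5 - 3 = 2: the geometric multiplicity is 2.

Since 2 < 3, A is not diagonalizable.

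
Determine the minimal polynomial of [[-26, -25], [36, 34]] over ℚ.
m_A(x) = (x - 4)^2

The characteristic polynomial factors as (x - 4)^2. The minimal polynomial is ∏(x - λ)^{k_λ} where k_λ is the size of the largest Jordan block at λ.

For λ = 4: rank(A - 4I) = 1, and the largest Jordan block has size 2 (the smallest k with rank((A - 4I)^k) = rank((A - 4I)^(k+1))).

So m_A(x) = (x - 4)^2.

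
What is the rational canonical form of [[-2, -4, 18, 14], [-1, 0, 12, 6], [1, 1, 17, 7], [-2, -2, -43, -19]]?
The invariant factors of A (the non-unit diagonal entries of the Smith normal form of xI - A over ℚ[x]) are (x - 2)^2(x + 4)^2, each dividing the next. The characteristic polynomial is their product, (x - 2)^2(x + 4)^2.

The rational canonical form is the block-diagonal matrix of companion matrices C(f_i):
R = [[0, 0, 0, -64], [1, 0, 0, 32], [0, 1, 0, 12], [0, 0, 1, -4]].

R = [[0, 0, 0, -64], [1, 0, 0, 32], [0, 1, 0, 12], [0, 0, 1, -4]]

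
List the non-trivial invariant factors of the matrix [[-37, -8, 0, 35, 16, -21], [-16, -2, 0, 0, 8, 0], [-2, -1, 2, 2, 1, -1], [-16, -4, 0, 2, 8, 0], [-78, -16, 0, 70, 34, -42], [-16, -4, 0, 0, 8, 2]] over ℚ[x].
x - 2, x - 2, (x - 2)^2(x + 2)(x + 5)

The Jordan structure of A has elementary divisors (x + 5), (x + 2), (x - 2)^2, (x - 2), (x - 2). Arranging the block sizes at each eigenvalue in decreasing order and taking row products gives the invariant factors.

Invariant factors (smallest first, each dividing the next): x - 2, x - 2, (x - 2)^2(x + 2)(x + 5).

Check: the last factor (x - 2)^2(x + 2)(x + 5) is the minimal polynomial, and the product (x - 2)^4(x + 2)(x + 5) is the characteristic polynomial.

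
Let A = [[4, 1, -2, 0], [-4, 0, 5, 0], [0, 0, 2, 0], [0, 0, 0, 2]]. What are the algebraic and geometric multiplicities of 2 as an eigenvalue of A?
The characteristic polynomial is (x - 2)^4, so the factor x - 2 appears with exponent 4: the algebraic multiplicity is 4.

rank(A - 2I) = 2, so the eigenspace has dimension 4 - 2 = 2: the geometric multiplicity is 2.

Since 2 < 4, A is not diagonalizable.

algebraic multiplicity 4, geometric multiplicity 2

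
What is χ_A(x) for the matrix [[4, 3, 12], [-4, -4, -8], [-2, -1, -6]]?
xI - A = [[x - 4, -3, -12], [4, x + 4, 8], [2, 1, x + 6]].

Expanding det(xI - A) along the first row:
det(xI - A) = + (x - 4)·det([[x + 4, 8], [1, x + 6]]) - (-3)·det([[4, 8], [2, x + 6]]) + (-12)·det([[4, x + 4], [2, 1]]).

Evaluating gives χ_A(x) = x^3 + 6x^2 + 12x + 8 = (x + 2)^3.

χ_A(x) = (x + 2)^3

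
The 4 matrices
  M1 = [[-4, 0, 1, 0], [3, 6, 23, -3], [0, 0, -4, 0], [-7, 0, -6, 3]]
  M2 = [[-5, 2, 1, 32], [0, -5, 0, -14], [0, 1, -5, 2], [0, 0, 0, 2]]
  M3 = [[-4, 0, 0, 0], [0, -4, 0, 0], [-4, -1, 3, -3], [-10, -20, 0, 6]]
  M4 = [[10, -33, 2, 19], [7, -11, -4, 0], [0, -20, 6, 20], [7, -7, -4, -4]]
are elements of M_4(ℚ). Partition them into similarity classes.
Characteristic polynomials: χ_{M1} = (x - 6)(x - 3)(x + 4)^2, χ_{M2} = (x - 2)(x + 5)^3, χ_{M3} = (x - 6)(x - 3)(x + 4)^2, χ_{M4} = (x - 6)(x - 3)(x + 4)^2.

{M1, M4}: invariant factors (x - 6)(x - 3)(x + 4)^2.

{M2}: invariant factors (x - 2)(x + 5)^3.

{M3}: invariant factors x + 4, (x - 6)(x - 3)(x + 4).

Matrices are similar if and only if their invariant-factor lists agree; the partition into similarity classes is {M1, M4}, {M2}, {M3}.

3 classes: {M1, M4}, {M2}, {M3}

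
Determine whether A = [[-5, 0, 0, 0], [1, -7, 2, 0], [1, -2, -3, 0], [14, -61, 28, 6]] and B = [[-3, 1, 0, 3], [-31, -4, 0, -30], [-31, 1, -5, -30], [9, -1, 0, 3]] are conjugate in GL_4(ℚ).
Two matrices over a field are similar if and only if they have the same invariant factors.

Both A and B have characteristic polynomial (x - 6)(x + 5)^3 and minimal polynomial (x - 6)(x + 5)^2. Computing further, both have invariant factors x + 5, (x - 6)(x + 5)^2. Hence A and B are similar.

Yes.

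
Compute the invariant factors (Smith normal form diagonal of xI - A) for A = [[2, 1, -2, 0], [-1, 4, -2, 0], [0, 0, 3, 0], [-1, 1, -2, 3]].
x - 3, x - 3, (x - 3)^2

The Jordan structure of A has elementary divisors (x - 3)^2, (x - 3), (x - 3). Arranging the block sizes at each eigenvalue in decreasing order and taking row products gives the invariant factors.

Invariant factors (smallest first, each dividing the next): x - 3, x - 3, (x - 3)^2.

Check: the last factor (x - 3)^2 is the minimal polynomial, and the product (x - 3)^4 is the characteristic polynomial.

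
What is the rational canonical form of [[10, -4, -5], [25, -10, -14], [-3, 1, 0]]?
The invariant factors of A (the non-unit diagonal entries of the Smith normal form of xI - A over ℚ[x]) are x^3 - x + 3, each dividing the next. The characteristic polynomial is their product, x^3 - x + 3.

The rational canonical form is the block-diagonal matrix of companion matrices C(f_i):
R = [[0, 0, -3], [1, 0, 1], [0, 1, 0]].

Note the characteristic polynomial does not split into linear factors over ℚ, so A has no Jordan form over ℚ; the rational canonical form exists over any field.

R = [[0, 0, -3], [1, 0, 1], [0, 1, 0]]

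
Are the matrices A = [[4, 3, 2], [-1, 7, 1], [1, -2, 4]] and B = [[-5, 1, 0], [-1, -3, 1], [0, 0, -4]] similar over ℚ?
No.

trace(A) = 15 but trace(B) = -12. The trace is a similarity invariant, so A and B are not similar.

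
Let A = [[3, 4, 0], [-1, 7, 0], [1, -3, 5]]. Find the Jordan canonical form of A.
J = [[5, 1, 0], [0, 5, 1], [0, 0, 5]]

The characteristic polynomial is det(xI - A) = (x - 5)^3, so the eigenvalues are 5 (algebraic multiplicity 3).

For λ = 5: rank(A - 5I) = 2, rank((A - 5I)^2) = 1, rank((A - 5I)^3) = 0. The eigenspace has dimension 3 - 2 = 1, so there is 1 Jordan block; the rank sequence gives block sizes [3].

Assembling the blocks gives the Jordan form J above.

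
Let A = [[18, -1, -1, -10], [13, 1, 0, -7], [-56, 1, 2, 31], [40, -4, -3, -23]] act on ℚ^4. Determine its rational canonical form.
R = [[0, 0, 0, -4], [1, 0, 0, 2], [0, 1, 0, 5], [0, 0, 1, -2]]

The invariant factors of A (the non-unit diagonal entries of the Smith normal form of xI - A over ℚ[x]) are (x - 1)(x + 1)(x^2 + 2x - 4), each dividing the next. The characteristic polynomial is their product, (x - 1)(x + 1)(x^2 + 2x - 4).

The rational canonical form is the block-diagonal matrix of companion matrices C(f_i):
R = [[0, 0, 0, -4], [1, 0, 0, 2], [0, 1, 0, 5], [0, 0, 1, -2]].

Note the characteristic polynomial does not split into linear factors over ℚ, so A has no Jordan form over ℚ; the rational canonical form exists over any field.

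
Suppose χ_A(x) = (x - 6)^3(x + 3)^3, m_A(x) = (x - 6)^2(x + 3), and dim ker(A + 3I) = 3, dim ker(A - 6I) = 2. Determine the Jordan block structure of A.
Jordan blocks: (-3, 1), (-3, 1), (-3, 1), (6, 2), (6, 1)

λ = -3: algebraic multiplicity 3 (exponent in χ_A), largest block size 1 (exponent in m_A), 3 blocks (geometric multiplicity). These force block sizes [1, 1, 1].
λ = 6: algebraic multiplicity 3 (exponent in χ_A), largest block size 2 (exponent in m_A), 2 blocks (geometric multiplicity). These force block sizes [2, 1].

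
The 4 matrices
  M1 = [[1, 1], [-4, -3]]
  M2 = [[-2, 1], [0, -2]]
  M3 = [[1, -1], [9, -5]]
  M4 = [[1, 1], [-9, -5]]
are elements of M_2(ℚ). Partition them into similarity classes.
Characteristic polynomials: χ_{M1} = (x + 1)^2, χ_{M2} = (x + 2)^2, χ_{M3} = (x + 2)^2, χ_{M4} = (x + 2)^2.

{M1}: invariant factors (x + 1)^2.

{M2, M3, M4}: invariant factors (x + 2)^2.

Matrices are similar if and only if their invariant-factor lists agree; the partition into similarity classes is {M1}, {M2, M3, M4}.

2 classes: {M1}, {M2, M3, M4}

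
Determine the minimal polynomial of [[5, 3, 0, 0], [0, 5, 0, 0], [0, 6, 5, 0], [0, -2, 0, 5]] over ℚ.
m_A(x) = (x - 5)^2

The characteristic polynomial factors as (x - 5)^4. The minimal polynomial is ∏(x - λ)^{k_λ} where k_λ is the size of the largest Jordan block at λ.

For λ = 5: rank(A - 5I) = 1, and the largest Jordan block has size 2 (the smallest k with rank((A - 5I)^k) = rank((A - 5I)^(k+1))).

So m_A(x) = (x - 5)^2.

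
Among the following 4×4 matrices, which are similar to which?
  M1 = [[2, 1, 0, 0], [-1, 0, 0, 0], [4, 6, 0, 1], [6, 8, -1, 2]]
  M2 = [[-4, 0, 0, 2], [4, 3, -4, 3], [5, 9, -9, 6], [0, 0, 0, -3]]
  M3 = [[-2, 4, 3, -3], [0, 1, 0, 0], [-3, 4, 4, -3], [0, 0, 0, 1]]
3 classes: {M1}, {M2}, {M3}

Characteristic polynomials: χ_{M1} = (x - 1)^4, χ_{M2} = (x + 3)^3(x + 4), χ_{M3} = (x - 1)^4.

{M1}: invariant factors (x - 1)^2, (x - 1)^2.

{M2}: invariant factors (x + 3)^3(x + 4).

{M3}: invariant factors x - 1, x - 1, (x - 1)^2.

Matrices are similar if and only if their invariant-factor lists agree; the partition into similarity classes is {M1}, {M2}, {M3}.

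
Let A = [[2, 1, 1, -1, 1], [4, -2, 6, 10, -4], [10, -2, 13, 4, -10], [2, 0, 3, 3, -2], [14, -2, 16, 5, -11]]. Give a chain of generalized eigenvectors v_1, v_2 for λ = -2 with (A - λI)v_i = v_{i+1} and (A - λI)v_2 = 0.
We seek v_1 ∈ ker((A + 2I)^2) \ ker(A + 2I), then set v_{i+1} = (A + 2I) v_i.

One such chain is v_1 = [[0, 1, 0, 0, 0]]^T, v_2 = [[1, 0, -2, 0, -2]]^T. Check: (A + 2I) v_2 = [[0, 0, 0, 0, 0]]^T = 0.

v_1 = [[0, 1, 0, 0, 0]]^T, v_2 = [[1, 0, -2, 0, -2]]^T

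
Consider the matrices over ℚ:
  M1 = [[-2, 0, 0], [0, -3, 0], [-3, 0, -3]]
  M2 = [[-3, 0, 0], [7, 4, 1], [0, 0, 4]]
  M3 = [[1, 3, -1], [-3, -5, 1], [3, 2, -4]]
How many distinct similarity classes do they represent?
3 classes: {M1}, {M2}, {M3}

Characteristic polynomials: χ_{M1} = (x + 2)(x + 3)^2, χ_{M2} = (x - 4)^2(x + 3), χ_{M3} = (x + 2)(x + 3)^2.

{M1}: invariant factors x + 3, (x + 2)(x + 3).

{M2}: invariant factors (x - 4)^2(x + 3).

{M3}: invariant factors (x + 2)(x + 3)^2.

Matrices are similar if and only if their invariant-factor lists agree; the partition into similarity classes is {M1}, {M2}, {M3}.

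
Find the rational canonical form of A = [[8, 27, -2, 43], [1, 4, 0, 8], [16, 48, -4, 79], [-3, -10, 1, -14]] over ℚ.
The invariant factors of A (the non-unit diagonal entries of the Smith normal form of xI - A over ℚ[x]) are (x^2 + 3x - 1)^2, each dividing the next. The characteristic polynomial is their product, (x^2 + 3x - 1)^2.

The rational canonical form is the block-diagonal matrix of companion matrices C(f_i):
R = [[0, 0, 0, -1], [1, 0, 0, 6], [0, 1, 0, -7], [0, 0, 1, -6]].

Note the characteristic polynomial does not split into linear factors over ℚ, so A has no Jordan form over ℚ; the rational canonical form exists over any field.

R = [[0, 0, 0, -1], [1, 0, 0, 6], [0, 1, 0, -7], [0, 0, 1, -6]]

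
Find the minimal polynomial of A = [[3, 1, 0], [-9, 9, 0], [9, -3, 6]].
m_A(x) = (x - 6)^2

The characteristic polynomial factors as (x - 6)^3. The minimal polynomial is ∏(x - λ)^{k_λ} where k_λ is the size of the largest Jordan block at λ.

For λ = 6: rank(A - 6I) = 1, and the largest Jordan block has size 2 (the smallest k with rank((A - 6I)^k) = rank((A - 6I)^(k+1))).

So m_A(x) = (x - 6)^2.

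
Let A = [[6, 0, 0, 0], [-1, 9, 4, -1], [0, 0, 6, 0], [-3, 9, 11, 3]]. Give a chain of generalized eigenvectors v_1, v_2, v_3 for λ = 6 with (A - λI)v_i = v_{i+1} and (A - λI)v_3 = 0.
v_1 = [[2, 2, 1, 7]]^T, v_2 = [[0, 1, 0, 2]]^T, v_3 = [[0, 1, 0, 3]]^T

We seek v_1 ∈ ker((A - 6I)^3) \ ker((A - 6I)^2), then set v_{i+1} = (A - 6I) v_i.

One such chain is v_1 = [[2, 2, 1, 7]]^T, v_2 = [[0, 1, 0, 2]]^T, v_3 = [[0, 1, 0, 3]]^T. Check: (A - 6I) v_3 = [[0, 0, 0, 0]]^T = 0.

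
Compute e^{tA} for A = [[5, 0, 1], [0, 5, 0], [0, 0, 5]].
e^{tA} = [[e^{5*t}, 0, t*e^{5*t}], [0, e^{5*t}, 0], [0, 0, e^{5*t}]]

A has Jordan form J = [[5, 1, 0], [0, 5, 0], [0, 0, 5]] with A = PJP^{-1}, so e^{tA} = P e^{tJ} P^{-1}.

For a Jordan block J_k(λ), e^{tJ_k(λ)} = e^{λt} · (I + tN + t^2 N^2/2! + ... + t^{k-1} N^{k-1}/(k-1)!) where N is the nilpotent superdiagonal part.

Assembling the blocks and conjugating back gives the entries of e^{tA} as shown above.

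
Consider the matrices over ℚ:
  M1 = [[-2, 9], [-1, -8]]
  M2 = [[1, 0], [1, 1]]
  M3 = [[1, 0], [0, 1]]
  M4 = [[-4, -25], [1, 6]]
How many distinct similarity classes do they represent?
3 classes: {M1}, {M2, M4}, {M3}

Characteristic polynomials: χ_{M1} = (x + 5)^2, χ_{M2} = (x - 1)^2, χ_{M3} = (x - 1)^2, χ_{M4} = (x - 1)^2.

{M1}: invariant factors (x + 5)^2.

{M2, M4}: invariant factors (x - 1)^2.

{M3}: invariant factors x - 1, x - 1.

Matrices are similar if and only if their invariant-factor lists agree; the partition into similarity classes is {M1}, {M2, M4}, {M3}.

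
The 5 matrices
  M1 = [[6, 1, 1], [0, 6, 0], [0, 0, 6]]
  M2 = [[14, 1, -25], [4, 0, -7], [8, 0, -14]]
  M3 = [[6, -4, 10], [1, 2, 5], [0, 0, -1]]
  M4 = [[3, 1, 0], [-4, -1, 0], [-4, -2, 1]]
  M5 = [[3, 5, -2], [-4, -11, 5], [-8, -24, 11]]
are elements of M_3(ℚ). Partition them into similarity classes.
Characteristic polynomials: χ_{M1} = (x - 6)^3, χ_{M2} = x^3, χ_{M3} = (x - 4)^2(x + 1), χ_{M4} = (x - 1)^3, χ_{M5} = (x - 1)^3.

{M1}: invariant factors x - 6, (x - 6)^2.

{M2}: invariant factors x^3.

{M3}: invariant factors (x - 4)^2(x + 1).

{M4}: invariant factors x - 1, (x - 1)^2.

{M5}: invariant factors (x - 1)^3.

Matrices are similar if and only if their invariant-factor lists agree; the partition into similarity classes is {M1}, {M2}, {M3}, {M4}, {M5}.

5 classes: {M1}, {M2}, {M3}, {M4}, {M5}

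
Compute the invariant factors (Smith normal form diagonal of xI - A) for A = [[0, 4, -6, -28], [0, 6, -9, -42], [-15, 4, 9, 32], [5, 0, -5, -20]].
The Jordan structure of A has elementary divisors (x + 5), x^2, x. Arranging the block sizes at each eigenvalue in decreasing order and taking row products gives the invariant factors.

Invariant factors (smallest first, each dividing the next): x, x^2(x + 5).

Check: the last factor x^2(x + 5) is the minimal polynomial, and the product x^3(x + 5) is the characteristic polynomial.

x, x^2(x + 5)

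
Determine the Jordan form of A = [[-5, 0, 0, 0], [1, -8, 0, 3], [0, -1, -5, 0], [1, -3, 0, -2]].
The characteristic polynomial is det(xI - A) = (x + 5)^4, so the eigenvalues are -5 (algebraic multiplicity 4).

For λ = -5: rank(A + 5I) = 2, rank((A + 5I)^2) = 1, rank((A + 5I)^3) = 0. The eigenspace has dimension 4 - 2 = 2, so there are 2 Jordan blocks; the rank sequence gives block sizes [3, 1].

Assembling the blocks gives the Jordan form J above.

J = [[-5, 1, 0, 0], [0, -5, 1, 0], [0, 0, -5, 0], [0, 0, 0, -5]]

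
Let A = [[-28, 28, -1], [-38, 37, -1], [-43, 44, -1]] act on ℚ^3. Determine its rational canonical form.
The invariant factors of A (the non-unit diagonal entries of the Smith normal form of xI - A over ℚ[x]) are (x - 5)(x^2 - 3x + 5), each dividing the next. The characteristic polynomial is their product, (x - 5)(x^2 - 3x + 5).

The rational canonical form is the block-diagonal matrix of companion matrices C(f_i):
R = [[0, 0, 25], [1, 0, -20], [0, 1, 8]].

Note the characteristic polynomial does not split into linear factors over ℚ, so A has no Jordan form over ℚ; the rational canonical form exists over any field.

R = [[0, 0, 25], [1, 0, -20], [0, 1, 8]]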